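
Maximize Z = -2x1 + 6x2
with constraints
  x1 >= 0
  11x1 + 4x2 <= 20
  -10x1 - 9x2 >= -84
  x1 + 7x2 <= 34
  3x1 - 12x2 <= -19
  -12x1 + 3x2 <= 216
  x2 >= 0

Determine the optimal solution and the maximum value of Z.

At the optimal vertex, x1 = 0 and x1 + 7x2 = 34.
Solving simultaneously gives x1 = 0, x2 = 34/7.

x1 = 0, x2 = 34/7, maximum Z = 204/7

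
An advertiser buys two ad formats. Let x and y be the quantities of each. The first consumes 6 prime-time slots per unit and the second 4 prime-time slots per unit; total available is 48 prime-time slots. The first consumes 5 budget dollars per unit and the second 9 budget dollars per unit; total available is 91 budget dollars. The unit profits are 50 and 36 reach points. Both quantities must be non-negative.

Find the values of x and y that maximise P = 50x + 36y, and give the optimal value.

Feasible corners and P = 50x + 36y:
  (0, 0) → P = 0
  (0, 91/9) → P = 364
  (8, 0) → P = 400
  (2, 9) → P = 424

The optimum lies where 6x + 4y = 48 and 5x + 9y = 91.
Solving simultaneously gives x = 2, y = 9.

x = 2, y = 9, maximum P = 424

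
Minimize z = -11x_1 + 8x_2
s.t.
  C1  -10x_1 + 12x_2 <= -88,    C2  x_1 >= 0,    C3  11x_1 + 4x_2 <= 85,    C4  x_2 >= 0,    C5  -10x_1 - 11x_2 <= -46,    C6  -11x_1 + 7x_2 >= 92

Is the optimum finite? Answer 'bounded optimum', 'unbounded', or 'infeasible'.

The boundaries x_1 = 0 and 11x_1 + 4x_2 = 85 meet at (0, 85/4), but that point violates -10x_1 + 12x_2 ≤ -88. Every candidate vertex is excluded by some other constraint, so the feasible region is empty.

infeasible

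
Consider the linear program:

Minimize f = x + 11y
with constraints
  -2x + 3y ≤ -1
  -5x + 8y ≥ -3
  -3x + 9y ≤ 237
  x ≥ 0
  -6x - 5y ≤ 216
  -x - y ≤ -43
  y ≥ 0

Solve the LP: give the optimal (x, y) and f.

x = 347/13, y = 212/13, minimum f = 2679/13

Vertices and f = x + 11y:
  (80, 53) → f = 663
  (26, 17) → f = 213
  (641/7, 398/7) → f = 717
  (347/13, 212/13) → f = 2679/13

The binding constraints are -5x + 8y = -3 and -x - y = -43.
Solving simultaneously gives x = 347/13, y = 212/13.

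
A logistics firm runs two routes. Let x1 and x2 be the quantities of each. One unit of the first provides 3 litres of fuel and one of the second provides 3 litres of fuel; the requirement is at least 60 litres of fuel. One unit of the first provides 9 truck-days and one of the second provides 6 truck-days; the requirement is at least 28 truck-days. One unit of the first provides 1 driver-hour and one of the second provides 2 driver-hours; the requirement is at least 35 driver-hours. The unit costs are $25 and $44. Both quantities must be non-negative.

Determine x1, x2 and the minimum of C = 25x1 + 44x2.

x1 = 5, x2 = 15, minimum C = 785

Vertices and C = 25x1 + 44x2:
  (0, 20) → C = 880
  (35, 0) → C = 875
  (5, 15) → C = 785
The feasible region is unbounded (it extends along (0, 1), (1, 0)), but C strictly increases along every unbounded feasible direction, so there is no improving ray and the minimum is attained at a vertex.

At the optimal vertex, 3x1 + 3x2 = 60 and x1 + 2x2 = 35.
Solving simultaneously gives x1 = 5, x2 = 15.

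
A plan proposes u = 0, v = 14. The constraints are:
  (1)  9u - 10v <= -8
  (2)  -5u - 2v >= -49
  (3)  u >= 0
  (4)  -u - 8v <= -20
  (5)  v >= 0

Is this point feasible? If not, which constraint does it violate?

feasible

(1): -140 ≤ -8 ✓
(2): -28 ≥ -49 ✓
(3): 0 ≥ 0 ✓
(4): -112 ≤ -20 ✓
(5): 14 ≥ 0 ✓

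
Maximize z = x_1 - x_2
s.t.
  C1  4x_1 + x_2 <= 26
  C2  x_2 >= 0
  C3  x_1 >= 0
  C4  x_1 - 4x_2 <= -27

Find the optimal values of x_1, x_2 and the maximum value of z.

x_1 = 77/17, x_2 = 134/17, maximum z = -57/17

Vertices and z = x_1 - x_2:
  (0, 26) → z = -26
  (77/17, 134/17) → z = -57/17
  (0, 27/4) → z = -27/4

The binding constraints are 4x_1 + x_2 = 26 and x_1 - 4x_2 = -27.
Solving simultaneously gives x_1 = 77/17, x_2 = 134/17.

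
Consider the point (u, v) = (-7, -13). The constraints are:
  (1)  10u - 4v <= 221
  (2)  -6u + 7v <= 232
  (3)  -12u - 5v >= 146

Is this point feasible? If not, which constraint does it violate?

feasible

(1): -18 ≤ 221 ✓
(2): -49 ≤ 232 ✓
(3): 149 ≥ 146 ✓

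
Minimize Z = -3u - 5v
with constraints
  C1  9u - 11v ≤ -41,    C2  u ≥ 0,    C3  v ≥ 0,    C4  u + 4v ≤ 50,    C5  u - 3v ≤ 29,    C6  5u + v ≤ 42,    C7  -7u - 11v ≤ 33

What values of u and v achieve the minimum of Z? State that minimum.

Corner points and Z = -3u - 5v:
  (0, 41/11) → Z = -205/11
  (421/64, 583/64) → Z = -2089/32
  (0, 25/2) → Z = -125/2
  (118/19, 208/19) → Z = -1394/19

u = 118/19, v = 208/19, minimum Z = -1394/19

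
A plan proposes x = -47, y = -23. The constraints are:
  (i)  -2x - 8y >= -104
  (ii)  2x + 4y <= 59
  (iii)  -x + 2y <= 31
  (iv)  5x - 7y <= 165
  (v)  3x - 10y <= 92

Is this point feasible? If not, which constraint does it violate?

feasible

(i): 278 ≥ -104 ✓
(ii): -186 ≤ 59 ✓
(iii): 1 ≤ 31 ✓
(iv): -74 ≤ 165 ✓
(v): 89 ≤ 92 ✓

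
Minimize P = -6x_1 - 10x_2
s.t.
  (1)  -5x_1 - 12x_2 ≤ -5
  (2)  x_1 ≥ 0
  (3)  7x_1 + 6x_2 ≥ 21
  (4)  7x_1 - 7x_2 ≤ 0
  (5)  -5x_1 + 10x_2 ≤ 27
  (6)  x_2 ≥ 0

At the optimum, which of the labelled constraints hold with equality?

(4) and (5)

Vertices and P = -6x_1 - 10x_2:
  (21/13, 21/13) → P = -336/13
  (12/25, 147/50) → P = -807/25
  (27/5, 27/5) → P = -432/5

The minimum is at (27/5, 27/5). Substituting into each constraint, equality holds for (4) and (5); the remaining constraints have slack.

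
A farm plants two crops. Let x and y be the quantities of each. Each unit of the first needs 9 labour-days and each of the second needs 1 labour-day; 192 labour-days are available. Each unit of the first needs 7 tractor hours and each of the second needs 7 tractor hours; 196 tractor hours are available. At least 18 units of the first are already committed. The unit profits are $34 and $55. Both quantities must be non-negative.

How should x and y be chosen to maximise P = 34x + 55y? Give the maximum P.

x = 18, y = 10, maximum P = 1162

Vertices and P = 34x + 55y:
  (64/3, 0) → P = 2176/3
  (18, 0) → P = 612
  (41/2, 15/2) → P = 2219/2
  (18, 10) → P = 1162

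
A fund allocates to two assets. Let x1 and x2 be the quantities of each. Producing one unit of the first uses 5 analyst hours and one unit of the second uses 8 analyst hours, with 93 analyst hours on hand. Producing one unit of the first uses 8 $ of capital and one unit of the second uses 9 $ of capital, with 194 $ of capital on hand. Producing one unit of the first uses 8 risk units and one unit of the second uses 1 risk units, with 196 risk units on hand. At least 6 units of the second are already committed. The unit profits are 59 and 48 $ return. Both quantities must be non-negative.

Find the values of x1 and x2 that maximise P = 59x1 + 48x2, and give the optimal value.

Vertices and P = 59x1 + 48x2:
  (0, 93/8) → P = 558
  (0, 6) → P = 288
  (9, 6) → P = 819

At the optimal vertex, 5x1 + 8x2 = 93 and x2 = 6.
Solving simultaneously gives x1 = 9, x2 = 6.

x1 = 9, x2 = 6, maximum P = 819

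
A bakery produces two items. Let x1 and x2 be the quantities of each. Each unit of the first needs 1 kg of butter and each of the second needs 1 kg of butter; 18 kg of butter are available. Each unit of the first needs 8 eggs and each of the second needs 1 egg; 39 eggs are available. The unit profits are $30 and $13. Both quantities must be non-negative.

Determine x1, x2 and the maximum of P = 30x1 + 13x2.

The optimum lies where x1 + x2 = 18 and 8x1 + x2 = 39.
Solving simultaneously gives x1 = 3, x2 = 15.

x1 = 3, x2 = 15, maximum P = 285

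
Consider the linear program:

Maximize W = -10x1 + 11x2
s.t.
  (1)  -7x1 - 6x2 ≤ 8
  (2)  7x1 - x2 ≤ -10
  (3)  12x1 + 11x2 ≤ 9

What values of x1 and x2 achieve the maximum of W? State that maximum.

x1 = -142/5, x2 = 159/5, maximum W = 3169/5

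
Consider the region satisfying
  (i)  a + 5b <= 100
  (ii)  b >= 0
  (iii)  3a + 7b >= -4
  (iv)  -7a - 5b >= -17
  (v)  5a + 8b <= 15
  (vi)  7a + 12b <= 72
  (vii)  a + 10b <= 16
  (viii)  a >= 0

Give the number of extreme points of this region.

Of the 28 pairwise boundary intersections, those satisfying every inequality are:
  (17/7, 0)
  (0, 0)
  (61/31, 20/31)
  (11/21, 65/42)
  (0, 8/5)

5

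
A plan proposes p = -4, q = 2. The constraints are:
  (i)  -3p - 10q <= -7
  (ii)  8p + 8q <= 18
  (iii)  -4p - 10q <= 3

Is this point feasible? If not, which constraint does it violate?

(i): -8 ≤ -7 ✓
(ii): -16 ≤ 18 ✓
(iii): -4 ≤ 3 ✓

feasible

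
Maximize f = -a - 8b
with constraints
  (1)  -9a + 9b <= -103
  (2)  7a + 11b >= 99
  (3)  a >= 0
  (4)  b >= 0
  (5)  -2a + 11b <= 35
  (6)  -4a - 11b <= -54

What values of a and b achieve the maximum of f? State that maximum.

a = 99/7, b = 0, maximum f = -99/7

The feasible region is unbounded (it extends along (11, 2), (1, 0)), but f strictly decreases along every unbounded feasible direction, so there is no improving ray and the maximum is attained at a vertex.

The binding constraints are 7a + 11b = 99 and b = 0.
Solving simultaneously gives a = 99/7, b = 0.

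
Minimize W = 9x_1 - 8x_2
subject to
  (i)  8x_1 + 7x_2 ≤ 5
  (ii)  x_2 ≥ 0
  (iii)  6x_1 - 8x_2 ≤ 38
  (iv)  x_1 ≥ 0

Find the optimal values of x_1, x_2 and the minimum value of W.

Extreme points and W = 9x_1 - 8x_2:
  (5/8, 0) → W = 45/8
  (0, 5/7) → W = -40/7
  (0, 0) → W = 0

At the optimal vertex, 8x_1 + 7x_2 = 5 and x_1 = 0.
Solving simultaneously gives x_1 = 0, x_2 = 5/7.

x_1 = 0, x_2 = 5/7, minimum W = -40/7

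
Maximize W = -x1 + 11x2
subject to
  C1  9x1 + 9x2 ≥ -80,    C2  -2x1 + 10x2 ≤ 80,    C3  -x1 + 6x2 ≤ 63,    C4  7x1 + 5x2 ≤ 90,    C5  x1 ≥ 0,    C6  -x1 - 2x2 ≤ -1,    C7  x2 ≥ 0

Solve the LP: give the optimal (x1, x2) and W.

x1 = 25/4, x2 = 37/4, maximum W = 191/2

Vertices and W = -x1 + 11x2:
  (25/4, 37/4) → W = 191/2
  (0, 8) → W = 88
  (90/7, 0) → W = -90/7
  (0, 1/2) → W = 11/2
  (1, 0) → W = -1

The binding constraints are -2x1 + 10x2 = 80 and 7x1 + 5x2 = 90.
Solving simultaneously gives x1 = 25/4, x2 = 37/4.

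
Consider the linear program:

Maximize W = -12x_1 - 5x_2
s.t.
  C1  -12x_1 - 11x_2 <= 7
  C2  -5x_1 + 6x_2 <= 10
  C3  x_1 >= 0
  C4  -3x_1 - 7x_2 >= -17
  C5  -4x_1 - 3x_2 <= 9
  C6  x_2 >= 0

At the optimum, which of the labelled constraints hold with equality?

Vertices and W = -12x_1 - 5x_2:
  (0, 5/3) → W = -25/3
  (32/53, 115/53) → W = -959/53
  (0, 0) → W = 0
  (17/3, 0) → W = -68

The maximum is at (0, 0). Substituting into each constraint, equality holds for C3 and C6; the remaining constraints have slack.

C3 and C6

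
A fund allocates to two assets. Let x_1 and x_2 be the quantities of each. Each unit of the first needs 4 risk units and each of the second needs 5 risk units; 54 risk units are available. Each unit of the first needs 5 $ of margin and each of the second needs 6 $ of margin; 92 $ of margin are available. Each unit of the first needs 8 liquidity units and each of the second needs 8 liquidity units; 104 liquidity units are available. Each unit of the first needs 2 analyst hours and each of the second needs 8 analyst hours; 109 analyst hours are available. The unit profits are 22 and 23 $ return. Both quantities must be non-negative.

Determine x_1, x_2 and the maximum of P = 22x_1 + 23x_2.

x_1 = 11, x_2 = 2, maximum P = 288

Feasible corners and P = 22x_1 + 23x_2:
  (0, 0) → P = 0
  (0, 54/5) → P = 1242/5
  (13, 0) → P = 286
  (11, 2) → P = 288

At the optimal vertex, 4x_1 + 5x_2 = 54 and 8x_1 + 8x_2 = 104.
Solving simultaneously gives x_1 = 11, x_2 = 2.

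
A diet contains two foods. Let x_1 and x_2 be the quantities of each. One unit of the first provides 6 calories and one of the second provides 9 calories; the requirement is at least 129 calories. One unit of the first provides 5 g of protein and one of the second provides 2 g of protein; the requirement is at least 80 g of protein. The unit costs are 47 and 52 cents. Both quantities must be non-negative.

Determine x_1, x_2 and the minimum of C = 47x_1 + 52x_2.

x_1 = 14, x_2 = 5, minimum C = 918

Corner points and C = 47x_1 + 52x_2:
  (0, 40) → C = 2080
  (43/2, 0) → C = 2021/2
  (14, 5) → C = 918
The feasible region is unbounded (it extends along (0, 1), (1, 0)), but C strictly increases along every unbounded feasible direction, so there is no improving ray and the minimum is attained at a vertex.

At the optimal vertex, 6x_1 + 9x_2 = 129 and 5x_1 + 2x_2 = 80.
Solving simultaneously gives x_1 = 14, x_2 = 5.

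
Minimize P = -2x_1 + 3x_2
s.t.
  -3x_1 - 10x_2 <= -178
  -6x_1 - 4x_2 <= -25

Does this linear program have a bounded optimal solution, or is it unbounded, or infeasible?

unbounded

From the feasible point (-77/8, 331/16), moving in the direction (10, -3) keeps every constraint satisfied while P decreases without bound.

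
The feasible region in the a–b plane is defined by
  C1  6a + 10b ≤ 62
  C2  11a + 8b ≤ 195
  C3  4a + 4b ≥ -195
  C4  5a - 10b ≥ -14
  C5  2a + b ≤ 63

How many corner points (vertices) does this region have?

Intersecting each pair of boundary lines and keeping only the points that satisfy every inequality leaves:
  (727/31, -244/31)
  (48/11, 197/55)
  (309/5, -303/5)
  (-1003/30, -919/60)
  (447/4, -321/2)

5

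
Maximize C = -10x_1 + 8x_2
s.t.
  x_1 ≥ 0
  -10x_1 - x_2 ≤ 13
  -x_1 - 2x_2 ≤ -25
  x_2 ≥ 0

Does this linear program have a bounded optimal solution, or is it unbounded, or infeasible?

unbounded

From the feasible point (0, 25/2), moving in the direction (0, 1) keeps every constraint satisfied while C increases without bound.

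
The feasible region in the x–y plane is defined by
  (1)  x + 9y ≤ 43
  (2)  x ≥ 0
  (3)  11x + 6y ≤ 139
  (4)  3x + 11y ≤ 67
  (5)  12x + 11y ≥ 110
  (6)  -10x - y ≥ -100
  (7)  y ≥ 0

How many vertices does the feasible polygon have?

5

Pairwise boundary intersections that survive every other constraint:
  (65/8, 31/8)
  (517/97, 406/97)
  (1033/107, 370/107)
  (55/6, 0)
  (10, 0)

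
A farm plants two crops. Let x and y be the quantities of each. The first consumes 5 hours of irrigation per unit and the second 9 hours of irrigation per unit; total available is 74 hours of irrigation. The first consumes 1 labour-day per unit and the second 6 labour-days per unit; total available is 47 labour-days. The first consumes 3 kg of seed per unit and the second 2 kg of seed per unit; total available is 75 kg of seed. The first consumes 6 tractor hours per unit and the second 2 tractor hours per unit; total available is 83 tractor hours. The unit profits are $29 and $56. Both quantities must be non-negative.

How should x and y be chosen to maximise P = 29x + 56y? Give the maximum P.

x = 1, y = 23/3, maximum P = 1375/3

The binding constraints are 5x + 9y = 74 and x + 6y = 47.
Solving simultaneously gives x = 1, y = 23/3.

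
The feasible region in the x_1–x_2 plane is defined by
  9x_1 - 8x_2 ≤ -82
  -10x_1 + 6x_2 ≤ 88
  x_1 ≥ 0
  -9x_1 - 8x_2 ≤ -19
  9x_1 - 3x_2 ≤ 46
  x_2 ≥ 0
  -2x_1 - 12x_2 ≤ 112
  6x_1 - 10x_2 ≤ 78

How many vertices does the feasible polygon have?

4

The feasible vertices (each the meet of two boundaries and inside every other half-plane) are:
  (0, 41/4)
  (614/45, 128/5)
  (0, 44/3)
  (45/2, 313/6)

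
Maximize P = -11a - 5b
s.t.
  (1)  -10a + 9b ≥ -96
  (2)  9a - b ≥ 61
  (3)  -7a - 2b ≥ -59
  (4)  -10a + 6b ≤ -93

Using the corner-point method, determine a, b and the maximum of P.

Feasible corners and P = -11a - 5b:
  (723/83, -82/83) → P = -7543/83
  (87/10, -1) → P = -907/10
  (270/31, -61/62) → P = -5635/62

The binding constraints are -10a + 9b = -96 and -10a + 6b = -93.
Solving simultaneously gives a = 87/10, b = -1.

a = 87/10, b = -1, maximum P = -907/10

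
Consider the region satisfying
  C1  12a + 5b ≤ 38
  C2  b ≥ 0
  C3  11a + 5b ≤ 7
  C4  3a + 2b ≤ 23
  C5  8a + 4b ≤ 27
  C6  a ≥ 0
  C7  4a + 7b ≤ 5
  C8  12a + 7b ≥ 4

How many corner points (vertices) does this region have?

Intersecting each pair of boundary lines and keeping only the points that satisfy every inequality leaves:
  (7/11, 0)
  (1/3, 0)
  (8/19, 9/19)
  (0, 5/7)
  (0, 4/7)

5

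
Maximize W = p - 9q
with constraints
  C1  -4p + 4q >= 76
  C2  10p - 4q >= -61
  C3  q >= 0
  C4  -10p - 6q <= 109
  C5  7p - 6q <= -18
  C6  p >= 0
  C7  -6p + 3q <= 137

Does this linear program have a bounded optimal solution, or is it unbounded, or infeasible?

Corner points and W = p - 9q:
  (5/2, 43/2) → W = -191
  (96, 115) → W = -939
  (365/6, 502/3) → W = -8671/6
The feasible region has finitely many vertices and no improving ray; the maximum is -191 at (5/2, 43/2).

bounded optimum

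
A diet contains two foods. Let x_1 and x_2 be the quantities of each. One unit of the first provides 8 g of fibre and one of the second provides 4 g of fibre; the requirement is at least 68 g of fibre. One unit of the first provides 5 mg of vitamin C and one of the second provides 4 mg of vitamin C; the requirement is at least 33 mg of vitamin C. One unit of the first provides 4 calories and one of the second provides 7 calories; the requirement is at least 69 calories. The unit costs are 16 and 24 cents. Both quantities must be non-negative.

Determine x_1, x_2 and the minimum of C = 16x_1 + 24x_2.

x_1 = 5, x_2 = 7, minimum C = 248

Extreme points and C = 16x_1 + 24x_2:
  (0, 17) → C = 408
  (69/4, 0) → C = 276
  (5, 7) → C = 248
The feasible region is unbounded (it extends along (0, 1), (1, 0)), but C strictly increases along every unbounded feasible direction, so there is no improving ray and the minimum is attained at a vertex.

At the optimal vertex, 8x_1 + 4x_2 = 68 and 4x_1 + 7x_2 = 69.
Solving simultaneously gives x_1 = 5, x_2 = 7.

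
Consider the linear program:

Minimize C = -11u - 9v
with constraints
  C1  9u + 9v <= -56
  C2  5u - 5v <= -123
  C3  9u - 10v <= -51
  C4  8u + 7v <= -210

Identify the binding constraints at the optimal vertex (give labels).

Corner points and C = -11u - 9v:
  (-1498/9, 1442/9) → C = 3500/9
  (-195, -852/5) → C = 18393/5
  (-637/25, -22/25) → C = 1441/5
The feasible region is unbounded (it extends along (-10, -9), (-1, 1)), but C strictly increases along every unbounded feasible direction, so there is no improving ray and the minimum is attained at a vertex.

The minimum is at (-637/25, -22/25). Substituting into each constraint, equality holds for C2 and C4; the remaining constraints have slack.

C2 and C4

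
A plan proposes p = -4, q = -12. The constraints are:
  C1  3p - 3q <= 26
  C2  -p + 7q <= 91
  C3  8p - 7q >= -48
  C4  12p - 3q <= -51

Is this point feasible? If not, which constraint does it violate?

Constraint C4: 12p - 3q = -12, which is not ≤ -51. All other constraints are satisfied.

not feasible — violates C4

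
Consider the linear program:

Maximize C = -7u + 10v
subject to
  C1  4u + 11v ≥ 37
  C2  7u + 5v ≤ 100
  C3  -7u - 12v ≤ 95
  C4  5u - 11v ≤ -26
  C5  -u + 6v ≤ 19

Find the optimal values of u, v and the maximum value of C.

Corner points and C = -7u + 10v:
  (11/9, 289/99) → C = 227/11
  (13/35, 113/35) → C = 1039/35
  (53/19, 69/19) → C = 319/19

The binding constraints are 4u + 11v = 37 and -u + 6v = 19.
Solving simultaneously gives u = 13/35, v = 113/35.

u = 13/35, v = 113/35, maximum C = 1039/35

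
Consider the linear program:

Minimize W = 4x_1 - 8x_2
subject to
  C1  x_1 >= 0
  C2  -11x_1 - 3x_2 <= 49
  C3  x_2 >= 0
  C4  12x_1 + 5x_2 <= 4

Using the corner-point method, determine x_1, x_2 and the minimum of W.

x_1 = 0, x_2 = 4/5, minimum W = -32/5

Feasible corners and W = 4x_1 - 8x_2:
  (0, 0) → W = 0
  (0, 4/5) → W = -32/5
  (1/3, 0) → W = 4/3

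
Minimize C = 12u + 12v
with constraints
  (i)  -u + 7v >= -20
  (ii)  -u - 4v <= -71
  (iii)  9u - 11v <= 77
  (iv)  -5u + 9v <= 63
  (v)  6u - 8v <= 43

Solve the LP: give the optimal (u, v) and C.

u = 387/29, v = 418/29, minimum C = 9660/29

Corner points and C = 12u + 12v:
  (387/29, 418/29) → C = 9660/29
  (185/8, 383/32) → C = 3369/8
  (693/13, 476/13) → C = 14028/13
  (143/6, 25/2) → C = 436

At the optimal vertex, -u - 4v = -71 and -5u + 9v = 63.
Solving simultaneously gives u = 387/29, v = 418/29.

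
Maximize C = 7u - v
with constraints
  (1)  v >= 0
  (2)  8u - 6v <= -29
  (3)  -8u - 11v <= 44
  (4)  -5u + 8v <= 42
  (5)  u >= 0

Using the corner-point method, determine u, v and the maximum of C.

u = 10/17, v = 191/34, maximum C = -3/2

Corner points and C = 7u - v:
  (10/17, 191/34) → C = -3/2
  (0, 29/6) → C = -29/6
  (0, 21/4) → C = -21/4

The optimum lies where 8u - 6v = -29 and -5u + 8v = 42.
Solving simultaneously gives u = 10/17, v = 191/34.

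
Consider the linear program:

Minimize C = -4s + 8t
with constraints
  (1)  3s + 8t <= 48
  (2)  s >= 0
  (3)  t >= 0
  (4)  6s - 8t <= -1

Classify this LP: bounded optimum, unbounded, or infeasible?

bounded optimum

Corner points and C = -4s + 8t:
  (0, 6) → C = 48
  (47/9, 97/24) → C = 103/9
  (0, 1/8) → C = 1
The feasible region has finitely many vertices and no improving ray; the minimum is 1 at (0, 1/8).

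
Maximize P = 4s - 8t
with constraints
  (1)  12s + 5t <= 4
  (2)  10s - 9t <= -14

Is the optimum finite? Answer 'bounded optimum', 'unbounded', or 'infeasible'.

From the feasible point (-17/79, 104/79), moving in the direction (-9, -10) keeps every constraint satisfied while P increases without bound.

unbounded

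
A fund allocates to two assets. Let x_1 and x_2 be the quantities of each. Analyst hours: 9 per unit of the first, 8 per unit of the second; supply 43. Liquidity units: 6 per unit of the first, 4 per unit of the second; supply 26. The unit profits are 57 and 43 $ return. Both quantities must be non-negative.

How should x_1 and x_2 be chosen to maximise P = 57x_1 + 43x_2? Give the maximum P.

x_1 = 3, x_2 = 2, maximum P = 257

Vertices and P = 57x_1 + 43x_2:
  (0, 0) → P = 0
  (0, 43/8) → P = 1849/8
  (13/3, 0) → P = 247
  (3, 2) → P = 257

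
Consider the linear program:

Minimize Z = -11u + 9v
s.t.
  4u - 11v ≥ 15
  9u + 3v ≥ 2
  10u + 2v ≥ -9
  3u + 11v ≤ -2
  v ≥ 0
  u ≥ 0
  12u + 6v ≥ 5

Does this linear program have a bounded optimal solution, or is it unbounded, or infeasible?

The boundaries 4u - 11v = 15 and 3u + 11v = -2 meet at (13/7, -53/77), but that point violates v ≥ 0. Every candidate vertex is excluded by some other constraint, so the feasible region is empty.

infeasible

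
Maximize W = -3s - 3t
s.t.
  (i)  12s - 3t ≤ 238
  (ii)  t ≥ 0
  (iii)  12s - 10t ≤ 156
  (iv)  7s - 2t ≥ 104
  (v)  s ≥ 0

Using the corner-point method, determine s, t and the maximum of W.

s = 364/23, t = 78/23, maximum W = -1326/23

Feasible corners and W = -3s - 3t:
  (478/21, 82/7) → W = -724/7
  (164/3, 418/3) → W = -582
  (364/23, 78/23) → W = -1326/23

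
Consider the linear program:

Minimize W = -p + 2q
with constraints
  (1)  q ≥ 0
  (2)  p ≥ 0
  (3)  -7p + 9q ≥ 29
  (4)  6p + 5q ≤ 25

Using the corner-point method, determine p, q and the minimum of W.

p = 0, q = 29/9, minimum W = 58/9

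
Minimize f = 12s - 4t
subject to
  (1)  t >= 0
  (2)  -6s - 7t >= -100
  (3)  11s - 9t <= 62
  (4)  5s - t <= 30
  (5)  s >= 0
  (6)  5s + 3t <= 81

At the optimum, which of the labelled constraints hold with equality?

(2) and (5)

Feasible corners and f = 12s - 4t:
  (62/11, 0) → f = 744/11
  (0, 0) → f = 0
  (310/41, 320/41) → f = 2440/41
  (0, 100/7) → f = -400/7
  (104/17, 10/17) → f = 1208/17

The minimum is at (0, 100/7). Substituting into each constraint, equality holds for (2) and (5); the remaining constraints have slack.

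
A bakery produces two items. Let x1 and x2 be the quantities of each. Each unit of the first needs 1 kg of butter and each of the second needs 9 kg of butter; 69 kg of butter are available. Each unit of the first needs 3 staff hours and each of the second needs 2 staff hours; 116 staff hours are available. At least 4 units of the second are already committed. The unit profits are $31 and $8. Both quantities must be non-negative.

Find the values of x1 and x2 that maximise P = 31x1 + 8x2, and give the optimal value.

x1 = 33, x2 = 4, maximum P = 1055

The optimum lies where x1 + 9x2 = 69 and x2 = 4.
Solving simultaneously gives x1 = 33, x2 = 4.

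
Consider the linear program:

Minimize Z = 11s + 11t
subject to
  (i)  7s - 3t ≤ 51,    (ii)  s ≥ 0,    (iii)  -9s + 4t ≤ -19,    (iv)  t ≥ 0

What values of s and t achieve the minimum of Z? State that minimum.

At the optimal vertex, -9s + 4t = -19 and t = 0.
Solving simultaneously gives s = 19/9, t = 0.

s = 19/9, t = 0, minimum Z = 209/9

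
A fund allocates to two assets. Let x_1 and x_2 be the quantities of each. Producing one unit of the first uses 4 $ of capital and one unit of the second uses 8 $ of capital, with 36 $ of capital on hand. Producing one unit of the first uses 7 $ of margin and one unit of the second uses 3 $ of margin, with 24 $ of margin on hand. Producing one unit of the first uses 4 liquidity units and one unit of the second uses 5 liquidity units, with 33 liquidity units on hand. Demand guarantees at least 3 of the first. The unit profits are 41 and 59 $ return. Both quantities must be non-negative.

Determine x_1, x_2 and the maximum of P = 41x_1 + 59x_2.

x_1 = 3, x_2 = 1, maximum P = 182

Extreme points and P = 41x_1 + 59x_2:
  (24/7, 0) → P = 984/7
  (3, 0) → P = 123
  (3, 1) → P = 182

The optimum lies where 7x_1 + 3x_2 = 24 and x_1 = 3.
Solving simultaneously gives x_1 = 3, x_2 = 1.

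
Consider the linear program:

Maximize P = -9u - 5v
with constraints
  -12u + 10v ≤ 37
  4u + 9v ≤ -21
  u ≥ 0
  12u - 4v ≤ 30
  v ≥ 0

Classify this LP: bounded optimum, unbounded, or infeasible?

The boundaries -12u + 10v = 37 and u = 0 meet at (0, 37/10), but that point violates 4u + 9v ≤ -21. Every candidate vertex is excluded by some other constraint, so the feasible region is empty.

infeasible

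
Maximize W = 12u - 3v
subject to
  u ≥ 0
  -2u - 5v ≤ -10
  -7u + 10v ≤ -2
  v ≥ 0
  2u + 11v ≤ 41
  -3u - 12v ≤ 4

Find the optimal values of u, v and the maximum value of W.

u = 41/2, v = 0, maximum W = 246

The binding constraints are v = 0 and 2u + 11v = 41.
Solving simultaneously gives u = 41/2, v = 0.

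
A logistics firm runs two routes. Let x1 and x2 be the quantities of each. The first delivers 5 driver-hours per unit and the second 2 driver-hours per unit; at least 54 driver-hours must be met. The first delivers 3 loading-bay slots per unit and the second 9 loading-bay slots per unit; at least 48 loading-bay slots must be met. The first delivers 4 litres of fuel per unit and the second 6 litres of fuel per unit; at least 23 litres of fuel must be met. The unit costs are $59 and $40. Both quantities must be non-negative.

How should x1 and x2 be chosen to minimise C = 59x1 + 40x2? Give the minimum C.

x1 = 10, x2 = 2, minimum C = 670

Corner points and C = 59x1 + 40x2:
  (0, 27) → C = 1080
  (16, 0) → C = 944
  (10, 2) → C = 670
The feasible region is unbounded (it extends along (0, 1), (1, 0)), but C strictly increases along every unbounded feasible direction, so there is no improving ray and the minimum is attained at a vertex.

The binding constraints are 5x1 + 2x2 = 54 and 3x1 + 9x2 = 48.
Solving simultaneously gives x1 = 10, x2 = 2.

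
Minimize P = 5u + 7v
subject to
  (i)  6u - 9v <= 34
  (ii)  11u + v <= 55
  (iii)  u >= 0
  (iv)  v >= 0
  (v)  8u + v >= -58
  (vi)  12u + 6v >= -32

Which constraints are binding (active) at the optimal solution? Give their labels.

Extreme points and P = 5u + 7v:
  (0, 55) → P = 385
  (5, 0) → P = 25
  (0, 0) → P = 0

The minimum is at (0, 0). Substituting into each constraint, equality holds for (iii) and (iv); the remaining constraints have slack.

(iii) and (iv)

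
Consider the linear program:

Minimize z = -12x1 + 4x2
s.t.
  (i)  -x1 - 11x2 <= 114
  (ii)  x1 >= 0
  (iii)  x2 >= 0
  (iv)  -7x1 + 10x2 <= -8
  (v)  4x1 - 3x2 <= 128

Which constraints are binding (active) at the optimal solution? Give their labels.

Extreme points and z = -12x1 + 4x2:
  (8/7, 0) → z = -96/7
  (32, 0) → z = -384
  (1256/19, 864/19) → z = -11616/19

The minimum is at (1256/19, 864/19). Substituting into each constraint, equality holds for (iv) and (v); the remaining constraints have slack.

(iv) and (v)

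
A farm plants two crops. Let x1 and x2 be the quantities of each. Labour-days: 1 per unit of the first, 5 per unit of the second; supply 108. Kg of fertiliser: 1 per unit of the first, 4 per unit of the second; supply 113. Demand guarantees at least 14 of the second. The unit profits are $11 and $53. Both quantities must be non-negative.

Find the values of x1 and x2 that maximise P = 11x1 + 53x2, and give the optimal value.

x1 = 38, x2 = 14, maximum P = 1160

Extreme points and P = 11x1 + 53x2:
  (0, 108/5) → P = 5724/5
  (0, 14) → P = 742
  (38, 14) → P = 1160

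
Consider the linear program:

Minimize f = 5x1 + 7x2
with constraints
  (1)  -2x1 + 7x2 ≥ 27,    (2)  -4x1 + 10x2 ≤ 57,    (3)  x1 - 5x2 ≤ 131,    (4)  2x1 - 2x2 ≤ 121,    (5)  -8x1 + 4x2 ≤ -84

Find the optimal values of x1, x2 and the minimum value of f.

The binding constraints are -2x1 + 7x2 = 27 and -8x1 + 4x2 = -84.
Solving simultaneously gives x1 = 29/2, x2 = 8.

x1 = 29/2, x2 = 8, minimum f = 257/2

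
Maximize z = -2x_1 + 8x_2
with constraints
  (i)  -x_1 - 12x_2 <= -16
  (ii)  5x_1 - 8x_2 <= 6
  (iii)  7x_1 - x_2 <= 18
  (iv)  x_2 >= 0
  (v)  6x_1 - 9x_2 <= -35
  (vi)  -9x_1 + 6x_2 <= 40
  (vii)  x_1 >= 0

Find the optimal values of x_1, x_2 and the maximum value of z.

x_1 = 148/33, x_2 = 442/33, maximum z = 1080/11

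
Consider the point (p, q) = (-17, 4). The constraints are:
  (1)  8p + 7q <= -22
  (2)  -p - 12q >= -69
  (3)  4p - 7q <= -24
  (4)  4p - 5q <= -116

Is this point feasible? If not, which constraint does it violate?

Constraint (4): 4p - 5q = -88, which is not ≤ -116. All other constraints are satisfied.

not feasible — violates (4)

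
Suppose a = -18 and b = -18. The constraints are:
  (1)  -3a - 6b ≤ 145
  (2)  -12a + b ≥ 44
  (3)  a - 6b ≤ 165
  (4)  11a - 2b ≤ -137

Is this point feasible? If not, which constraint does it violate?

not feasible — violates (1)

Constraint (1): -3a - 6b = 162, which is not ≤ 145. All other constraints are satisfied.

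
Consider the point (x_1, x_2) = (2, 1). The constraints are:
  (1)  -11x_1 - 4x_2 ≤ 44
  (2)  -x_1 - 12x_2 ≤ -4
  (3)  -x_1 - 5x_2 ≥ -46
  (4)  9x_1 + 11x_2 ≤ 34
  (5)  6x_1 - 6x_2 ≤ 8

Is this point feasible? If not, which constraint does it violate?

feasible

(1): -26 ≤ 44 ✓
(2): -14 ≤ -4 ✓
(3): -7 ≥ -46 ✓
(4): 29 ≤ 34 ✓
(5): 6 ≤ 8 ✓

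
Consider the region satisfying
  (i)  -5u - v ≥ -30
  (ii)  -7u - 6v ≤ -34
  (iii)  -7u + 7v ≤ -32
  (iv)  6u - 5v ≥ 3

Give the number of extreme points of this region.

3

Pairwise boundary intersections that survive every other constraint:
  (146/23, -40/23)
  (121/21, 25/21)
  (430/91, 2/13)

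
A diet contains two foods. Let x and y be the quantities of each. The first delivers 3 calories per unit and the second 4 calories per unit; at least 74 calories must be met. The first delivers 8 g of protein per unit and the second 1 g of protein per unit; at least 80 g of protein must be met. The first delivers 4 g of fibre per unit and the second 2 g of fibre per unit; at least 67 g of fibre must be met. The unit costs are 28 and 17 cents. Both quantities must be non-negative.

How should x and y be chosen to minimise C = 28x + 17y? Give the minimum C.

x = 12, y = 19/2, minimum C = 995/2

Corner points and C = 28x + 17y:
  (0, 80) → C = 1360
  (74/3, 0) → C = 2072/3
  (12, 19/2) → C = 995/2
  (31/4, 18) → C = 523
The feasible region is unbounded (it extends along (0, 1), (1, 0)), but C strictly increases along every unbounded feasible direction, so there is no improving ray and the minimum is attained at a vertex.

The binding constraints are 3x + 4y = 74 and 4x + 2y = 67.
Solving simultaneously gives x = 12, y = 19/2.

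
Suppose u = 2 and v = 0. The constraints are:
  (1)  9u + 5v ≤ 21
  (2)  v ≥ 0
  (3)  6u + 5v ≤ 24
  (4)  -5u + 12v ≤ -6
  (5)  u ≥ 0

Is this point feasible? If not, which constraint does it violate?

feasible

(1): 18 ≤ 21 ✓
(2): 0 ≥ 0 ✓
(3): 12 ≤ 24 ✓
(4): -10 ≤ -6 ✓
(5): 2 ≥ 0 ✓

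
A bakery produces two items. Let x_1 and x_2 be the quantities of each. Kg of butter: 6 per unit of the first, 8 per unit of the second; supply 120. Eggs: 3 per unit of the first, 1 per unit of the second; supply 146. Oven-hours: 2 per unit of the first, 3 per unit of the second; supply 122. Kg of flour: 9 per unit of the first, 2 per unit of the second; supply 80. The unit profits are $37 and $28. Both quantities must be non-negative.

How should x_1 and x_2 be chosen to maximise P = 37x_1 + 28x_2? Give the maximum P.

x_1 = 20/3, x_2 = 10, maximum P = 1580/3

Corner points and P = 37x_1 + 28x_2:
  (0, 0) → P = 0
  (0, 15) → P = 420
  (80/9, 0) → P = 2960/9
  (20/3, 10) → P = 1580/3

At the optimal vertex, 6x_1 + 8x_2 = 120 and 9x_1 + 2x_2 = 80.
Solving simultaneously gives x_1 = 20/3, x_2 = 10.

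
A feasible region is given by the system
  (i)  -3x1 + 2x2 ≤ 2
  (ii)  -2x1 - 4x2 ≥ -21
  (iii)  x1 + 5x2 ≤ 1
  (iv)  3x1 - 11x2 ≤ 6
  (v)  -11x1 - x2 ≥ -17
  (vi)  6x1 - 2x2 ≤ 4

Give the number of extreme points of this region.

Intersecting each pair of boundary lines and keeping only the points that satisfy every inequality leaves:
  (-8/17, 5/17)
  (-34/27, -8/9)
  (11/16, 1/16)
  (8/15, -2/5)

4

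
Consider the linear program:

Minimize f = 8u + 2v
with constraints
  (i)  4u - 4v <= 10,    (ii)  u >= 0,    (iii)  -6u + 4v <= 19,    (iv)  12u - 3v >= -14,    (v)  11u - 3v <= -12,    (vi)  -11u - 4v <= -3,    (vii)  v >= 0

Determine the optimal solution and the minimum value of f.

u = 0, v = 4, minimum f = 8

Vertices and f = 8u + 2v:
  (0, 14/3) → f = 28/3
  (0, 4) → f = 8
  (1/30, 24/5) → f = 148/15
  (9/26, 137/26) → f = 173/13

The binding constraints are u = 0 and 11u - 3v = -12.
Solving simultaneously gives u = 0, v = 4.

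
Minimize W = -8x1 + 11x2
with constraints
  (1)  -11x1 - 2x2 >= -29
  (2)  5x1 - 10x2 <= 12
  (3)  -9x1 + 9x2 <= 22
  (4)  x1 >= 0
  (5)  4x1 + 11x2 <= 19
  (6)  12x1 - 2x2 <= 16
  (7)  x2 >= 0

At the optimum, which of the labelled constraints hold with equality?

Corner points and W = -8x1 + 11x2:
  (0, 19/11) → W = 19
  (0, 0) → W = 0
  (107/70, 41/35) → W = 23/35
  (4/3, 0) → W = -32/3

The minimum is at (4/3, 0). Substituting into each constraint, equality holds for (6) and (7); the remaining constraints have slack.

(6) and (7)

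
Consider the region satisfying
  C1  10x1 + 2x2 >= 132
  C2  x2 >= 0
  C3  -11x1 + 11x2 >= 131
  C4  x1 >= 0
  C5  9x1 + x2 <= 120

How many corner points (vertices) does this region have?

4

Intersecting each pair of boundary lines and keeping only the points that satisfy every inequality leaves:
  (595/66, 1381/66)
  (0, 66)
  (1189/110, 2499/110)
  (0, 120)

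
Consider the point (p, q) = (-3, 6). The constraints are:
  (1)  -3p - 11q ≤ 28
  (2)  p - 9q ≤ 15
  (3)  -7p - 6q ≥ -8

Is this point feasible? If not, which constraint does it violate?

not feasible — violates (3)

Constraint (3): -7p - 6q = -15, which is not ≥ -8. All other constraints are satisfied.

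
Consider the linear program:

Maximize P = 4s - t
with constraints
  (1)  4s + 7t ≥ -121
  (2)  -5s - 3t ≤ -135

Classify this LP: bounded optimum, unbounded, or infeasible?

unbounded

From the feasible point (1308/23, -1145/23), moving in the direction (7, -4) keeps every constraint satisfied while P increases without bound.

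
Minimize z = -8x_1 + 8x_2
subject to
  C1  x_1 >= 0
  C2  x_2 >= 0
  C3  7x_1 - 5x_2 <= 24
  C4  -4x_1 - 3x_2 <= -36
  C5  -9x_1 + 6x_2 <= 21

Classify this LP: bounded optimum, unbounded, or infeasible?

bounded optimum

Corner points and z = -8x_1 + 8x_2:
  (252/41, 156/41) → z = -768/41
  (3, 8) → z = 40
The feasible region has finitely many vertices and no improving ray; the minimum is -768/41 at (252/41, 156/41).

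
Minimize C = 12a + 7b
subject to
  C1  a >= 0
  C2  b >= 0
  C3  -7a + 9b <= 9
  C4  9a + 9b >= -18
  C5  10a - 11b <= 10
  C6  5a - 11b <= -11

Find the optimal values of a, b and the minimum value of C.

Corner points and C = 12a + 7b:
  (0, 1) → C = 7
  (189/13, 160/13) → C = 3388/13
  (21/5, 32/11) → C = 3892/55

a = 0, b = 1, minimum C = 7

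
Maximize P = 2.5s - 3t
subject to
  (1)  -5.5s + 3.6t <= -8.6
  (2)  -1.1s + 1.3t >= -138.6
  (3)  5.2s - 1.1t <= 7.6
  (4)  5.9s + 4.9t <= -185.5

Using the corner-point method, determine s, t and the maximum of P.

Vertices and P = 2.5s - 3t:
  (-1682/11, -236) → P = 3583/11
  (-62566/4819, -107099/4819) → P = 164882/4819
  (-14258/555, -71236/555) → P = 178063/555
  (-16681/3197, -100944/3197) → P = 522259/6394

The optimum lies where -5.5s + 3.6t = -8.6 and -1.1s + 1.3t = -138.6.
Solving simultaneously gives s = -1682/11, t = -236.

s = -1682/11, t = -236, maximum P = 3583/11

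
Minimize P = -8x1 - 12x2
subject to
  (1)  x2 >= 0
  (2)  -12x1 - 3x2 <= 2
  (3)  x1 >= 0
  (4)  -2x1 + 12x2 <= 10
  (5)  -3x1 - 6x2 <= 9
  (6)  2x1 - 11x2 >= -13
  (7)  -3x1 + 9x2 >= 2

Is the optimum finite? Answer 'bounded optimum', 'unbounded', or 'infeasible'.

Vertices and P = -8x1 - 12x2:
  (0, 5/6) → P = -10
  (0, 2/9) → P = -8/3
  (11/3, 13/9) → P = -140/3
The feasible region has finitely many vertices and no improving ray; the minimum is -140/3 at (11/3, 13/9).

bounded optimum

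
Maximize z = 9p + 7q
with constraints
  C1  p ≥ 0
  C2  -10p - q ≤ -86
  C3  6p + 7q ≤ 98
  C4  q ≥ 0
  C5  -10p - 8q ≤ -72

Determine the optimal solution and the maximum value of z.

Extreme points and z = 9p + 7q:
  (63/8, 29/4) → z = 973/8
  (43/5, 0) → z = 387/5
  (49/3, 0) → z = 147

p = 49/3, q = 0, maximum z = 147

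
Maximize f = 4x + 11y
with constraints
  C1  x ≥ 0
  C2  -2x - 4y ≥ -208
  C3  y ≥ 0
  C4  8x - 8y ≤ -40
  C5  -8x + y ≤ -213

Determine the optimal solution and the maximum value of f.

Corner points and f = 4x + 11y:
  (94/3, 109/3) → f = 525
  (530/17, 619/17) → f = 8929/17
  (218/7, 253/7) → f = 3655/7

x = 530/17, y = 619/17, maximum f = 8929/17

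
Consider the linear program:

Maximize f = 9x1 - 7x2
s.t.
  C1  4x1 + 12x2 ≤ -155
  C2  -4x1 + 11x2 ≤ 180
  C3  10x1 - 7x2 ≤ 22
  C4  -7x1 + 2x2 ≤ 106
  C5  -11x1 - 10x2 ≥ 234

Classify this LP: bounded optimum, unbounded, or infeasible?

Extreme points and f = 9x1 - 7x2:
  (-791/46, -661/92) → f = -9611/92
  (-629/46, -769/92) → f = -5939/92
  (-786/29, -1214/29) → f = 1424/29
  (-1418/177, -2582/177) → f = 5312/177
The feasible region has finitely many vertices and no improving ray; the maximum is 1424/29 at (-786/29, -1214/29).

bounded optimum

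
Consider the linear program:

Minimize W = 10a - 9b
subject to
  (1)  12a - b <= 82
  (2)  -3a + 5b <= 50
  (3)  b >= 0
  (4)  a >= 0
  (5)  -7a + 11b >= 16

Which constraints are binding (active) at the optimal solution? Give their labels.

Extreme points and W = 10a - 9b:
  (460/57, 282/19) → W = -3014/57
  (918/125, 766/125) → W = 2286/125
  (0, 10) → W = -90
  (0, 16/11) → W = -144/11

The minimum is at (0, 10). Substituting into each constraint, equality holds for (2) and (4); the remaining constraints have slack.

(2) and (4)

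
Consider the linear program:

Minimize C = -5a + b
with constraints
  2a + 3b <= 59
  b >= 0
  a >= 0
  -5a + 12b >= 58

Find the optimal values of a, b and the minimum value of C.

a = 178/13, b = 137/13, minimum C = -753/13

Extreme points and C = -5a + b:
  (0, 59/3) → C = 59/3
  (178/13, 137/13) → C = -753/13
  (0, 29/6) → C = 29/6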